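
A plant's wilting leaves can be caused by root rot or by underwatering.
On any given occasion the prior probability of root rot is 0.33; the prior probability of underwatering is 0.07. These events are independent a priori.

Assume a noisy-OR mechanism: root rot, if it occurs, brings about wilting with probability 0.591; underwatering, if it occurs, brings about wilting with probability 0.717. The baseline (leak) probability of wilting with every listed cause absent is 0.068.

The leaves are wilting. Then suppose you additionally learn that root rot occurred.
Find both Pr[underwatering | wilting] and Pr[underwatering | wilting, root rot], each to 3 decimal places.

Under noisy-OR, P(wilting | causes) = 1 − (1−0.068)·∏(1−qᵢ) over the active causes.
P(wilting) = 0.068·0.67·0.93 + 0.736244·0.67·0.07 + 0.618812·0.33·0.93 + 0.892124·0.33·0.07 = 0.042371 + 0.034530 + 0.189913 + 0.020608 = 0.287422
Of this, 0.055138 comes from 0.034530 + 0.020608 (the underwatering=true cases).
Hence the posterior is 0.055138/0.287422 ≈ 0.192.

Now condition on the additional information:
Enumerate both values of underwatering and weight by the priors:
  P(wilting | root rot) = 0.618812×0.93 + 0.892124×0.07
        = 0.575495 + 0.062449 = 0.637944
The terms with underwatering present sum to 0.062449, so
  P(underwatering | wilting, root rot) = 0.062449 / 0.637944 ≈ 0.098

Pr[underwatering | wilting] ≈ 0.192; Pr[underwatering | wilting, root rot] ≈ 0.098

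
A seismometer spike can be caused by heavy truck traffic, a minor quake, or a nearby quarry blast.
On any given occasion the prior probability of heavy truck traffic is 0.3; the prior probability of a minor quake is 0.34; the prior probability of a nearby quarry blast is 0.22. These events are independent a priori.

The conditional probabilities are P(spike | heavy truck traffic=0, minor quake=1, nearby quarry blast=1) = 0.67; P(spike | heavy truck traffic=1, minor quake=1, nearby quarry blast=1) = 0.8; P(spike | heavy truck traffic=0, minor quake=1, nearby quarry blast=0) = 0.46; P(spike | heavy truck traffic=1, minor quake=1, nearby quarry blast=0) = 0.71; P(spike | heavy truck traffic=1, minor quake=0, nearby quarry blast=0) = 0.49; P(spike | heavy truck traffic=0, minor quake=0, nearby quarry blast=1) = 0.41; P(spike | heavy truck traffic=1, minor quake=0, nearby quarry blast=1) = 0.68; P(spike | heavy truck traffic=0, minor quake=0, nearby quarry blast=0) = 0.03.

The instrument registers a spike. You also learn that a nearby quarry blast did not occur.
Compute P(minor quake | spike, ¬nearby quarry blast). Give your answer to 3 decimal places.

By total probability over the 4 (heavy truck traffic, minor quake) configurations:
  P(spike | ¬nearby quarry blast) = 0.03×0.7×0.66 + 0.46×0.7×0.34 + 0.49×0.3×0.66 + 0.71×0.3×0.34
        = 0.013860 + 0.109480 + 0.097020 + 0.072420 = 0.292780
Configurations with minor quake contribute 0.181900, so
  P(minor quake | spike, ¬nearby quarry blast) = 0.181900 / 0.292780 ≈ 0.621

P(minor quake | spike, ¬nearby quarry blast) ≈ 0.621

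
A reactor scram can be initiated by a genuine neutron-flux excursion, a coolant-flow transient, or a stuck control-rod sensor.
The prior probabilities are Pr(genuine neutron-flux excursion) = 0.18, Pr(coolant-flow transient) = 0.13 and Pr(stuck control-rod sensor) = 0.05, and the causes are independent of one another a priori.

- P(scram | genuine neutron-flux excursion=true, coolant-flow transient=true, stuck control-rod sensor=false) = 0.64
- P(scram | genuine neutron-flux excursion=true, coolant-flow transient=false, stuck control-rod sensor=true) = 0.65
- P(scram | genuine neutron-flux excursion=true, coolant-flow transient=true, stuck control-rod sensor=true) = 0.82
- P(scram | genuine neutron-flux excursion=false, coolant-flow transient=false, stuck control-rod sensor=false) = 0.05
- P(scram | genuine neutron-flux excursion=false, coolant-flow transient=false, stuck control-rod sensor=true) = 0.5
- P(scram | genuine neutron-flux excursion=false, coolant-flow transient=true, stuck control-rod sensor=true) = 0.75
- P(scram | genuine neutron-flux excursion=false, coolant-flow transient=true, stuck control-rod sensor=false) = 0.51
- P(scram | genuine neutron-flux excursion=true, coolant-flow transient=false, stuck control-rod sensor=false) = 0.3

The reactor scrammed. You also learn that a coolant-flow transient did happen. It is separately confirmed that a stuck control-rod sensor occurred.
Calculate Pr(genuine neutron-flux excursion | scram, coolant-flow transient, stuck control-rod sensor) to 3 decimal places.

P(scram | coolant-flow transient, stuck control-rod sensor) = 0.75·0.82 + 0.82·0.18 = 0.615000 + 0.147600 = 0.762600
Restricting to configurations with genuine neutron-flux excursion present: 0.82·0.18 = 0.147600.
P(genuine neutron-flux excursion | scram, coolant-flow transient, stuck control-rod sensor) = 0.147600 / 0.762600 ≈ 0.194

Pr(genuine neutron-flux excursion | scram, coolant-flow transient, stuck control-rod sensor) ≈ 0.194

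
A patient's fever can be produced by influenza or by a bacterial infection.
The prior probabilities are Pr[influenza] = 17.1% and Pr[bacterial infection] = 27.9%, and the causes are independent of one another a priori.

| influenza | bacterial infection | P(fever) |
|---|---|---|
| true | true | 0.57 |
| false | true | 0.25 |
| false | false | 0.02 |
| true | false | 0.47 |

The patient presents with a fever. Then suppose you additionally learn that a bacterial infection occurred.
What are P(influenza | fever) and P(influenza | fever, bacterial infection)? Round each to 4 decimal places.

Sum P(fever|·) weighted by the priors over the 4 (influenza, bacterial infection) configurations:
  P(fever) = 0.02·0.829·0.721 + 0.25·0.829·0.279 + 0.47·0.171·0.721 + 0.57·0.171·0.279
        = 0.011954 + 0.057823 + 0.057947 + 0.027194 = 0.154918
The terms with influenza present sum to 0.085141, so
  P(influenza | fever) = 0.085141 / 0.154918 ≈ 0.5496

Now also conditioning on bacterial infection=true:
Weight on influenza=true, given the evidence: 0.57*0.171 = 0.097470
Denominator P(fever | bacterial infection): 0.25*0.829 + 0.57*0.171 = 0.304720
Posterior = 0.097470 / 0.304720 ≈ 0.3199
This is intercausal reasoning (explaining away): once bacterial infection accounts for the fever, influenza becomes less likely.

P(influenza | fever) ≈ 0.5496; P(influenza | fever, bacterial infection) ≈ 0.3199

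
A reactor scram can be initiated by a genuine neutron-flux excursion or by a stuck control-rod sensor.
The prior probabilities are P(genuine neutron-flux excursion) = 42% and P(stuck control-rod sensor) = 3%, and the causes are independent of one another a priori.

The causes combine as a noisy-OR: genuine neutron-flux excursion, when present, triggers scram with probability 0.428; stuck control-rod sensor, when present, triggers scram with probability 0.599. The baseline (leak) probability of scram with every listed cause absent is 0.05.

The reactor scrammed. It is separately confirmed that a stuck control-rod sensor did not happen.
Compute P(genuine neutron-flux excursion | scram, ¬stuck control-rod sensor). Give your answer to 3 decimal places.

P(genuine neutron-flux excursion | scram, ¬stuck control-rod sensor) ≈ 0.869

Under noisy-OR, P(scram | causes) = 1 − (1−0.05)·∏(1−qᵢ) over the active causes.
P(scram | ¬stuck control-rod sensor) = 0.05×0.58 + 0.4566×0.42 = 0.029000 + 0.191772 = 0.220772
The genuine neutron-flux excursion-present share is 0.4566×0.42 = 0.191772.
Hence the posterior is 0.191772/0.220772 ≈ 0.869.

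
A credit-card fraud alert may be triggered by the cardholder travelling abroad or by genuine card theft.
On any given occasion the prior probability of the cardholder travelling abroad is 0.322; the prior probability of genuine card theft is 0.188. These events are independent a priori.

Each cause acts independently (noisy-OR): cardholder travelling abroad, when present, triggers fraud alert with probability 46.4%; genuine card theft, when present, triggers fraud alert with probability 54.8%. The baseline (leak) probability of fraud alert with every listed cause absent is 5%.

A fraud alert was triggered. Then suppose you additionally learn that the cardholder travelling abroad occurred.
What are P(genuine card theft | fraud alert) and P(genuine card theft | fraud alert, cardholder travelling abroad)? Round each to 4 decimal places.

P(genuine card theft | fraud alert) ≈ 0.4336; P(genuine card theft | fraud alert, cardholder travelling abroad) ≈ 0.2664

Under noisy-OR, P(fraud alert | causes) = 1 − (1−0.05)·∏(1−qᵢ) over the active causes.
P(fraud alert) = 0.05*0.678*0.812 + 0.5706*0.678*0.188 + 0.4908*0.322*0.812 + 0.769842*0.322*0.188 = 0.027527 + 0.072731 + 0.128327 + 0.046603 = 0.275188
The genuine card theft-present share is 0.072731 + 0.046603 = 0.119334.
P(genuine card theft | fraud alert) = 0.119334 / 0.275188 ≈ 0.4336

Now also conditioning on cardholder travelling abroad=true:
Enumerate both values of genuine card theft and weight by the priors:
  P(fraud alert | cardholder travelling abroad) = 0.4908*0.812 + 0.769842*0.188
        = 0.398530 + 0.144730 = 0.543260
Keeping only the genuine card theft-present terms gives 0.144730, so
  P(genuine card theft | fraud alert, cardholder travelling abroad) = 0.144730 / 0.543260 ≈ 0.2664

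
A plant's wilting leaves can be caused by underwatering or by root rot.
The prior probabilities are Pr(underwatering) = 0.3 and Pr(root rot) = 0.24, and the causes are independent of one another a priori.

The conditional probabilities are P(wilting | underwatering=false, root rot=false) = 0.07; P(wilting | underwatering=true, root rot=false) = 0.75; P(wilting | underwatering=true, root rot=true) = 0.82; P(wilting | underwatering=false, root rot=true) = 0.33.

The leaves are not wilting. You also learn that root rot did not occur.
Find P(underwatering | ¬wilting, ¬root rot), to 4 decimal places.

P(underwatering | ¬wilting, ¬root rot) ≈ 0.1033

P(¬wilting | ¬root rot) = 0.93·0.7 + 0.25·0.3 = 0.651000 + 0.075000 = 0.726000
Of this, 0.075000 comes from 0.25·0.3 (the underwatering=true cases).
So P(underwatering | ¬wilting, ¬root rot) = 0.075000/0.726000 ≈ 0.1033.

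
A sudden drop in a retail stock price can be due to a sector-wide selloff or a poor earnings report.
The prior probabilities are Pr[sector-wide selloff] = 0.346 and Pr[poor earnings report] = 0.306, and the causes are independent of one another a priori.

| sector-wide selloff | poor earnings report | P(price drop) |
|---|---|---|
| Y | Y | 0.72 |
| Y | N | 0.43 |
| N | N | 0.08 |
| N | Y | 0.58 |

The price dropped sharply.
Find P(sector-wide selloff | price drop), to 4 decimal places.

Weight on sector-wide selloff=true, given the evidence: 0.103253 + 0.076231 = 0.179484
The normalizing constant is 0.08·0.654·0.694 + 0.58·0.654·0.306 + 0.43·0.346·0.694 + 0.72·0.346·0.306 = 0.331866
P(sector-wide selloff | price drop) = 0.179484/0.331866 ≈ 0.5408

P(sector-wide selloff | price drop) ≈ 0.5408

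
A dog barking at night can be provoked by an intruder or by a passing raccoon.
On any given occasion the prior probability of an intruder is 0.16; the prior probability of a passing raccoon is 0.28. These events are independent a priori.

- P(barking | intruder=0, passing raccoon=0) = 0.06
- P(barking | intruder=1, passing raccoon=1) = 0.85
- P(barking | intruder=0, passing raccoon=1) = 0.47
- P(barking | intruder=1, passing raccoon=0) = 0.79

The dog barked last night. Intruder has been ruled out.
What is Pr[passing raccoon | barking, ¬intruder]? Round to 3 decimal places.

Pr[passing raccoon | barking, ¬intruder] ≈ 0.753

Sum P(barking|·) weighted by the priors over both values of passing raccoon:
  P(barking | ¬intruder) = 0.06·0.72 + 0.47·0.28
        = 0.043200 + 0.131600 = 0.174800
Keeping only the passing raccoon-present terms gives 0.131600, so
  P(passing raccoon | barking, ¬intruder) = 0.131600 / 0.174800 ≈ 0.753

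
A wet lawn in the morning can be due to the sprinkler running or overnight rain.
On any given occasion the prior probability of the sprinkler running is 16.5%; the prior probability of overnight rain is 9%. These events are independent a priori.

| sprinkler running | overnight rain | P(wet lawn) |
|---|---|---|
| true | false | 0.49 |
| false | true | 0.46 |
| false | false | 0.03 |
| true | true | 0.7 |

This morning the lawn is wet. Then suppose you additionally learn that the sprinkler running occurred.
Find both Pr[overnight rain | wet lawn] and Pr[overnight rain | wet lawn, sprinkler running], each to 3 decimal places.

Weight on overnight rain=true, given the evidence: 0.034569 + 0.010395 = 0.044964
Normalizer over all consistent configurations: 0.03×0.835×0.91 + 0.46×0.835×0.09 + 0.49×0.165×0.91 + 0.7×0.165×0.09 = 0.141333
Posterior = 0.044964 / 0.141333 ≈ 0.318

With the extra evidence:
By total probability over both values of overnight rain:
  P(wet lawn | sprinkler running) = 0.49×0.91 + 0.7×0.09
        = 0.445900 + 0.063000 = 0.508900
The terms with overnight rain present sum to 0.063000, so
  P(overnight rain | wet lawn, sprinkler running) = 0.063000 / 0.508900 ≈ 0.124
— sprinkler running explains away the evidence for overnight rain.

Pr[overnight rain | wet lawn] ≈ 0.318; Pr[overnight rain | wet lawn, sprinkler running] ≈ 0.124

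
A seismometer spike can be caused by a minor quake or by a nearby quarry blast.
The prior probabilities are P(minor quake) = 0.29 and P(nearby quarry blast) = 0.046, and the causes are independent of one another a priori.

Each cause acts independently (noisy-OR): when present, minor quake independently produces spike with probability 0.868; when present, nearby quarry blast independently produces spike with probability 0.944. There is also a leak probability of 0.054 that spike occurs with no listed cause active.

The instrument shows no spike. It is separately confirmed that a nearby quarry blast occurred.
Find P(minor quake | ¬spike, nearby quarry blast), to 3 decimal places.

P(minor quake | ¬spike, nearby quarry blast) ≈ 0.051

Under noisy-OR, P(spike | causes) = 1 − (1−0.054)·∏(1−qᵢ) over the active causes.
By total probability over both values of minor quake:
  P(¬spike | nearby quarry blast) = 0.052976·0.71 + 0.006993·0.29
        = 0.037613 + 0.002028 = 0.039641
Keeping only the minor quake-present terms gives 0.002028, so
  P(minor quake | ¬spike, nearby quarry blast) = 0.002028 / 0.039641 ≈ 0.051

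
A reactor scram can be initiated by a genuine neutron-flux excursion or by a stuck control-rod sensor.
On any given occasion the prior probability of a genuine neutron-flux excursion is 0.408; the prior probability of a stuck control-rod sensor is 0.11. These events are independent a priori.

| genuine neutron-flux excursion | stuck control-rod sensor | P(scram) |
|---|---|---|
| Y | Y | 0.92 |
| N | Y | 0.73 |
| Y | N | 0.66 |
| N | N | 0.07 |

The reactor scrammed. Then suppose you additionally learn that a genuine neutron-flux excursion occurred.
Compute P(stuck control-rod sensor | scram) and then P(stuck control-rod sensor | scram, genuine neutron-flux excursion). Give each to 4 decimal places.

P(stuck control-rod sensor | scram) ≈ 0.2431; P(stuck control-rod sensor | scram, genuine neutron-flux excursion) ≈ 0.1470

Weight on stuck control-rod sensor=true, given the evidence: 0.047538 + 0.041290 = 0.088828
The normalizing constant is 0.07·0.592·0.89 + 0.73·0.592·0.11 + 0.66·0.408·0.89 + 0.92·0.408·0.11 = 0.365369
Posterior = 0.088828 / 0.365369 ≈ 0.2431

Now condition on the additional information:
Numerator (weight on configurations with stuck control-rod sensor): 0.92×0.11 = 0.101200
The normalizing constant is 0.66×0.89 + 0.92×0.11 = 0.688600
Posterior = 0.101200 / 0.688600 ≈ 0.1470
Conditioning on genuine neutron-flux excursion lowers the posterior on stuck control-rod sensor: the classic explaining-away effect in a common-effect structure.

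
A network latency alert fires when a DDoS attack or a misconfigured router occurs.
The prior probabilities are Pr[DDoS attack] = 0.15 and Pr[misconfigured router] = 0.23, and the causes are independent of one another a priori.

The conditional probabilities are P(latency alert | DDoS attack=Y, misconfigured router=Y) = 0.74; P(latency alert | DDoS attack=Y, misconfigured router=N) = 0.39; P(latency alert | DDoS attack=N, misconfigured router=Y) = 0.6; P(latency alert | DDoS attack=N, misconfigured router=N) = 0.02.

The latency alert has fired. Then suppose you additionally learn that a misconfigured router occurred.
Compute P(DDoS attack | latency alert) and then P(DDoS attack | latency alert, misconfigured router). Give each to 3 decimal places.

P(DDoS attack | latency alert) ≈ 0.351; P(DDoS attack | latency alert, misconfigured router) ≈ 0.179

For the numerator, keep only DDoS attack=true terms: 0.045045 + 0.025530 = 0.070575
Normalizer over all consistent configurations: 0.02·0.85·0.77 + 0.6·0.85·0.23 + 0.39·0.15·0.77 + 0.74·0.15·0.23 = 0.200965
Posterior = 0.070575 / 0.200965 ≈ 0.351

With the extra evidence:
Enumerate both values of DDoS attack and weight by the priors:
  P(latency alert | misconfigured router) = 0.6·0.85 + 0.74·0.15
        = 0.510000 + 0.111000 = 0.621000
Configurations with DDoS attack contribute 0.111000, so
  P(DDoS attack | latency alert, misconfigured router) = 0.111000 / 0.621000 ≈ 0.179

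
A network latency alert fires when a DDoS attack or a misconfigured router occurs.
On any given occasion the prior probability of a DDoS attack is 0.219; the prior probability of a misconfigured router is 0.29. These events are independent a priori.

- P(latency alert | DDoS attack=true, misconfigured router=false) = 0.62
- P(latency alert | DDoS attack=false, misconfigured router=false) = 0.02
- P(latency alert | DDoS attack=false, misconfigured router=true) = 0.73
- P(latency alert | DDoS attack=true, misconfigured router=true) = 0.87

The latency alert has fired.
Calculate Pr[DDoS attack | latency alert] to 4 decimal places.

Pr[DDoS attack | latency alert] ≈ 0.4623

Sum P(latency alert|·) weighted by the priors over the 4 (DDoS attack, misconfigured router) configurations:
  P(latency alert) = 0.02×0.781×0.71 + 0.73×0.781×0.29 + 0.62×0.219×0.71 + 0.87×0.219×0.29
        = 0.011090 + 0.165338 + 0.096404 + 0.055254 = 0.328086
The terms with DDoS attack present sum to 0.151658, so
  P(DDoS attack | latency alert) = 0.151658 / 0.328086 ≈ 0.4623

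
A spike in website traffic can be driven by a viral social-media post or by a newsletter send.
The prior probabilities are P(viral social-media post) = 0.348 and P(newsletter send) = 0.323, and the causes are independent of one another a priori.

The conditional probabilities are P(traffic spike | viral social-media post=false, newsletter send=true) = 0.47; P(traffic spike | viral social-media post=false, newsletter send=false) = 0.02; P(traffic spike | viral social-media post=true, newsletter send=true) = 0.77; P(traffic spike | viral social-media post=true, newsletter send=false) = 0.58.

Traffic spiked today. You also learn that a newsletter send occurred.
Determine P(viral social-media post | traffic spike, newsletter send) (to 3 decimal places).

By total probability over both values of viral social-media post:
  P(traffic spike | newsletter send) = 0.47·0.652 + 0.77·0.348
        = 0.306440 + 0.267960 = 0.574400
Keeping only the viral social-media post-present terms gives 0.267960, so
  P(viral social-media post | traffic spike, newsletter send) = 0.267960 / 0.574400 ≈ 0.467

P(viral social-media post | traffic spike, newsletter send) ≈ 0.467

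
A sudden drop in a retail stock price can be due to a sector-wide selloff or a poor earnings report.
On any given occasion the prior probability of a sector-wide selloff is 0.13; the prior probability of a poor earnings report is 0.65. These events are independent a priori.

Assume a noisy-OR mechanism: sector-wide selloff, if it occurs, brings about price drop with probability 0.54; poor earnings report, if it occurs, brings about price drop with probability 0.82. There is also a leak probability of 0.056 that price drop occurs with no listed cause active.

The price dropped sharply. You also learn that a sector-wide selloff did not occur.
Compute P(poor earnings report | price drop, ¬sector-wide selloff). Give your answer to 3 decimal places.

P(poor earnings report | price drop, ¬sector-wide selloff) ≈ 0.965

Under noisy-OR, P(price drop | causes) = 1 − (1−0.056)·∏(1−qᵢ) over the active causes.
Weight on poor earnings report=true, given the evidence: 0.83008·0.65 = 0.539552
Denominator P(price drop | ¬sector-wide selloff): 0.056·0.35 + 0.83008·0.65 = 0.559152
Posterior = 0.539552 / 0.559152 ≈ 0.965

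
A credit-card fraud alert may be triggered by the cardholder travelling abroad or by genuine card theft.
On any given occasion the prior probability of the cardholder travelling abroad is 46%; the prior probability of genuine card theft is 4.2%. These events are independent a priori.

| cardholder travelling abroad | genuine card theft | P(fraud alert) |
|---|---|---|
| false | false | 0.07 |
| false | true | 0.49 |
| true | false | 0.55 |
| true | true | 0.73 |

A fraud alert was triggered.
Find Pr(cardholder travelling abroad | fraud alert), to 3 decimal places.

By total probability over the 4 (cardholder travelling abroad, genuine card theft) configurations:
  P(fraud alert) = 0.07×0.54×0.958 + 0.49×0.54×0.042 + 0.55×0.46×0.958 + 0.73×0.46×0.042
        = 0.036212 + 0.011113 + 0.242374 + 0.014104 = 0.303803
The terms with cardholder travelling abroad present sum to 0.256478, so
  P(cardholder travelling abroad | fraud alert) = 0.256478 / 0.303803 ≈ 0.844

Pr(cardholder travelling abroad | fraud alert) ≈ 0.844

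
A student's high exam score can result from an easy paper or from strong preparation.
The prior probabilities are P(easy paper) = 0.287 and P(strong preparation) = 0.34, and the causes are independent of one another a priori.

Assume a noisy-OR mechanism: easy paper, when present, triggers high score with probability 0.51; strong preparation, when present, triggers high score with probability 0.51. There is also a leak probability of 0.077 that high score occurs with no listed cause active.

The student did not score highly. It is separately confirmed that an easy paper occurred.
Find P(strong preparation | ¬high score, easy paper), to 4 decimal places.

P(strong preparation | ¬high score, easy paper) ≈ 0.2015

Under noisy-OR, P(high score | causes) = 1 − (1−0.077)·∏(1−qᵢ) over the active causes.
Enumerate both values of strong preparation and weight by the priors:
  P(¬high score | easy paper) = 0.45227×0.66 + 0.221612×0.34
        = 0.298498 + 0.075348 = 0.373846
Keeping only the strong preparation-present terms gives 0.075348, so
  P(strong preparation | ¬high score, easy paper) = 0.075348 / 0.373846 ≈ 0.2015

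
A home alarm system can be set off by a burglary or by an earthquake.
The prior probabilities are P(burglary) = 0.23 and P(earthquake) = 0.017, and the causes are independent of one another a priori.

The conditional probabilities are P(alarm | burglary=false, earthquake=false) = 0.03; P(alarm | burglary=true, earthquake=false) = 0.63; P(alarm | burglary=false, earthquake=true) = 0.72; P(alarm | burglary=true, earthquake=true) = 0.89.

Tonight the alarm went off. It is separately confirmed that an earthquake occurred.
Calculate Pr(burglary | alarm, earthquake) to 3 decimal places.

By total probability over both values of burglary:
  P(alarm | earthquake) = 0.72·0.77 + 0.89·0.23
        = 0.554400 + 0.204700 = 0.759100
Keeping only the burglary-present terms gives 0.204700, so
  P(burglary | alarm, earthquake) = 0.204700 / 0.759100 ≈ 0.270

Pr(burglary | alarm, earthquake) ≈ 0.270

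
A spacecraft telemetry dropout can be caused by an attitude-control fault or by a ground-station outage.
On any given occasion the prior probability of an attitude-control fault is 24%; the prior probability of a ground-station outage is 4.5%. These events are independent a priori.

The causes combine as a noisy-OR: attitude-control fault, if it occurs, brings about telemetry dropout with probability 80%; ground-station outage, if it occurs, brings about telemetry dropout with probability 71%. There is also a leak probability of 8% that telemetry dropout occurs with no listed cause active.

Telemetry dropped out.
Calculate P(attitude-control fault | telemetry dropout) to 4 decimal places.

Under noisy-OR, P(telemetry dropout | causes) = 1 − (1−0.08)·∏(1−qᵢ) over the active causes.
P(telemetry dropout) = 0.08*0.76*0.955 + 0.7332*0.76*0.045 + 0.816*0.24*0.955 + 0.94664*0.24*0.045 = 0.058064 + 0.025075 + 0.187027 + 0.010224 = 0.280390
Restricting to configurations with attitude-control fault present: 0.187027 + 0.010224 = 0.197251.
Hence the posterior is 0.197251/0.280390 ≈ 0.7035.

P(attitude-control fault | telemetry dropout) ≈ 0.7035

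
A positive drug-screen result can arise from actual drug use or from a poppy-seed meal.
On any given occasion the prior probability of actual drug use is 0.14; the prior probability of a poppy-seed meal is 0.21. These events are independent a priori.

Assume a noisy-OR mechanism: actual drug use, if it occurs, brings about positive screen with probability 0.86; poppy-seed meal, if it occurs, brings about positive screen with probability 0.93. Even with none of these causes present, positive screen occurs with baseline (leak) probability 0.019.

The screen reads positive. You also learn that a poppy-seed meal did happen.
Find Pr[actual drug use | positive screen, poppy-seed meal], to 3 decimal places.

Under noisy-OR, P(positive screen | causes) = 1 − (1−0.019)·∏(1−qᵢ) over the active causes.
P(positive screen | poppy-seed meal) = 0.93133·0.86 + 0.990386·0.14 = 0.800944 + 0.138654 = 0.939598
Of this, 0.138654 comes from 0.990386·0.14 (the actual drug use=true cases).
So P(actual drug use | positive screen, poppy-seed meal) = 0.138654/0.939598 ≈ 0.148.

Pr[actual drug use | positive screen, poppy-seed meal] ≈ 0.148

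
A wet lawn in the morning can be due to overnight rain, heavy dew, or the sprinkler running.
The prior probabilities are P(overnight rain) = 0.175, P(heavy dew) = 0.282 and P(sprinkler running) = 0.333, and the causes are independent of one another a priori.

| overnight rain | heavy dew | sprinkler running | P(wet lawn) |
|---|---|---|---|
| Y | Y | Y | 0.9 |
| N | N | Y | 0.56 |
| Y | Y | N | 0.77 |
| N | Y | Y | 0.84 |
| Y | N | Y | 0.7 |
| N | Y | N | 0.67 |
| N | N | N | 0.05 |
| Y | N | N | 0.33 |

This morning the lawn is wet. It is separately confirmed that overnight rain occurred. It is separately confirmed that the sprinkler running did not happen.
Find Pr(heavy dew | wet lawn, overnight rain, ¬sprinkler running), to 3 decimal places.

Pr(heavy dew | wet lawn, overnight rain, ¬sprinkler running) ≈ 0.478

Enumerate both values of heavy dew and weight by the priors:
  P(wet lawn | overnight rain, ¬sprinkler running) = 0.33×0.718 + 0.77×0.282
        = 0.236940 + 0.217140 = 0.454080
The terms with heavy dew present sum to 0.217140, so
  P(heavy dew | wet lawn, overnight rain, ¬sprinkler running) = 0.217140 / 0.454080 ≈ 0.478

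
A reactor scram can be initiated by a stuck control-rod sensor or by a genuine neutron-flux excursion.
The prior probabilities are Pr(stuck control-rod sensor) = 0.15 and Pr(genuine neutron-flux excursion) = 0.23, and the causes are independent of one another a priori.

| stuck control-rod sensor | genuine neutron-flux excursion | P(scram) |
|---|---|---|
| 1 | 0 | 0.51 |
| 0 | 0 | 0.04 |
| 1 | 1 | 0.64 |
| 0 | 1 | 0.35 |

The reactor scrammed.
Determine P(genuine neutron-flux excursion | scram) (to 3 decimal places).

Sum P(scram|·) weighted by the priors over the 4 (stuck control-rod sensor, genuine neutron-flux excursion) configurations:
  P(scram) = 0.04*0.85*0.77 + 0.35*0.85*0.23 + 0.51*0.15*0.77 + 0.64*0.15*0.23
        = 0.026180 + 0.068425 + 0.058905 + 0.022080 = 0.175590
Configurations with genuine neutron-flux excursion contribute 0.090505, so
  P(genuine neutron-flux excursion | scram) = 0.090505 / 0.175590 ≈ 0.515

P(genuine neutron-flux excursion | scram) ≈ 0.515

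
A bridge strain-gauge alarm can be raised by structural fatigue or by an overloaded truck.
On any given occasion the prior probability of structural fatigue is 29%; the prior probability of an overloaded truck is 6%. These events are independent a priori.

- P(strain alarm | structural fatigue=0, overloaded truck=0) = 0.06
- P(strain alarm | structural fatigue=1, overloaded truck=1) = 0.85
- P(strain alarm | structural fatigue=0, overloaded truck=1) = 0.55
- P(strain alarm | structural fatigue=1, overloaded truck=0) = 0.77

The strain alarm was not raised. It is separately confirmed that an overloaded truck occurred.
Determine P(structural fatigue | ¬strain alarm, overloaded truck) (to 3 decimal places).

Weight on structural fatigue=true, given the evidence: 0.15*0.29 = 0.043500
Normalizer over all consistent configurations: 0.45*0.71 + 0.15*0.29 = 0.363000
Posterior = 0.043500 / 0.363000 ≈ 0.120

P(structural fatigue | ¬strain alarm, overloaded truck) ≈ 0.120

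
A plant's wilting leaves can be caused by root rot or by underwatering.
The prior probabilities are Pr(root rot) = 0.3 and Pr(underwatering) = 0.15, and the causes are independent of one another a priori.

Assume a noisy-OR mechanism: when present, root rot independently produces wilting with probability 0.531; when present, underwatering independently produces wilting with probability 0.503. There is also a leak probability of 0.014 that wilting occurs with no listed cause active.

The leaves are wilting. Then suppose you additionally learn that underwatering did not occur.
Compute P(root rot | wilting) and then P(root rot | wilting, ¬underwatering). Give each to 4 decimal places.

Under noisy-OR, P(wilting | causes) = 1 − (1−0.014)·∏(1−qᵢ) over the active causes.
Weight on root rot=true, given the evidence: 0.137079 + 0.034658 = 0.171737
The normalizing constant is 0.014×0.7×0.85 + 0.509958×0.7×0.15 + 0.537566×0.3×0.85 + 0.77017×0.3×0.15 = 0.233613
P(root rot | wilting) = 0.171737/0.233613 ≈ 0.7351

Now also conditioning on underwatering≠true:
Enumerate both values of root rot and weight by the priors:
  P(wilting | ¬underwatering) = 0.014·0.7 + 0.537566·0.3
        = 0.009800 + 0.161270 = 0.171070
The terms with root rot present sum to 0.161270, so
  P(root rot | wilting, ¬underwatering) = 0.161270 / 0.171070 ≈ 0.9427
With underwatering excluded, root rot must carry more of the explanatory weight for the wilting.

P(root rot | wilting) ≈ 0.7351; P(root rot | wilting, ¬underwatering) ≈ 0.9427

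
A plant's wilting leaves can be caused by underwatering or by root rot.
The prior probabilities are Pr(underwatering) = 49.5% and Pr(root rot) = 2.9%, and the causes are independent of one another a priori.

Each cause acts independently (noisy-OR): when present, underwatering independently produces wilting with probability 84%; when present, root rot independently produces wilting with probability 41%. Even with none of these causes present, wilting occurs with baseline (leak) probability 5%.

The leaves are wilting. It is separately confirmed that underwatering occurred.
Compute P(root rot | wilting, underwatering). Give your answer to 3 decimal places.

Under noisy-OR, P(wilting | causes) = 1 − (1−0.05)·∏(1−qᵢ) over the active causes.
P(wilting | underwatering) = 0.848*0.971 + 0.91032*0.029 = 0.823408 + 0.026399 = 0.849807
Restricting to configurations with root rot present: 0.91032*0.029 = 0.026399.
So P(root rot | wilting, underwatering) = 0.026399/0.849807 ≈ 0.031.

P(root rot | wilting, underwatering) ≈ 0.031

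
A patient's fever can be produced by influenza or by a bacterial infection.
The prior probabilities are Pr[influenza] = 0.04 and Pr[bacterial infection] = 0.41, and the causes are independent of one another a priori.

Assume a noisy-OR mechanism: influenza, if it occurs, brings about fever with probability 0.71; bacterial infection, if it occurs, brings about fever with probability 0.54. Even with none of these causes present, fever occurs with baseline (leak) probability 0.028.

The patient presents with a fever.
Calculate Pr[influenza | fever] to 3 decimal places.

Under noisy-OR, P(fever | causes) = 1 − (1−0.028)·∏(1−qᵢ) over the active causes.
P(fever) = 0.028×0.96×0.59 + 0.55288×0.96×0.41 + 0.71812×0.04×0.59 + 0.870335×0.04×0.41 = 0.015859 + 0.217614 + 0.016948 + 0.014273 = 0.264694
Of this, 0.031221 comes from 0.016948 + 0.014273 (the influenza=true cases).
Hence the posterior is 0.031221/0.264694 ≈ 0.118.

Pr[influenza | fever] ≈ 0.118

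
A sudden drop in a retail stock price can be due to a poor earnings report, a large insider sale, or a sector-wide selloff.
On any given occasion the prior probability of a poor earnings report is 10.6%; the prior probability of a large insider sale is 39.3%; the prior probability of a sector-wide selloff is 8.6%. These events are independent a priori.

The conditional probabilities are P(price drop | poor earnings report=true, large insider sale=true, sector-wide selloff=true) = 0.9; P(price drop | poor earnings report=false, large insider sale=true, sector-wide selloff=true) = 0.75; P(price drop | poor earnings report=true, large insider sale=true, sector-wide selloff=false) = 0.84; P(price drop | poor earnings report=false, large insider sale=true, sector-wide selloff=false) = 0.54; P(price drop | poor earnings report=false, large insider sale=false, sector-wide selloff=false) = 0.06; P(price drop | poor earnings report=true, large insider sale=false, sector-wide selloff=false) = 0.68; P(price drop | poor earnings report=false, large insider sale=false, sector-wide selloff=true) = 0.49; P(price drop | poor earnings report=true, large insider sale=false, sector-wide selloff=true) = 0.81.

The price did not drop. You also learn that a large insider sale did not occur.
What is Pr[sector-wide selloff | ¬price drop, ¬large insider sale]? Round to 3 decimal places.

Numerator (weight on configurations with sector-wide selloff): 0.039211 + 0.001732 = 0.040943
Normalizer over all consistent configurations: 0.94×0.894×0.914 + 0.51×0.894×0.086 + 0.32×0.106×0.914 + 0.19×0.106×0.086 = 0.840035
Posterior = 0.040943 / 0.840035 ≈ 0.049

Pr[sector-wide selloff | ¬price drop, ¬large insider sale] ≈ 0.049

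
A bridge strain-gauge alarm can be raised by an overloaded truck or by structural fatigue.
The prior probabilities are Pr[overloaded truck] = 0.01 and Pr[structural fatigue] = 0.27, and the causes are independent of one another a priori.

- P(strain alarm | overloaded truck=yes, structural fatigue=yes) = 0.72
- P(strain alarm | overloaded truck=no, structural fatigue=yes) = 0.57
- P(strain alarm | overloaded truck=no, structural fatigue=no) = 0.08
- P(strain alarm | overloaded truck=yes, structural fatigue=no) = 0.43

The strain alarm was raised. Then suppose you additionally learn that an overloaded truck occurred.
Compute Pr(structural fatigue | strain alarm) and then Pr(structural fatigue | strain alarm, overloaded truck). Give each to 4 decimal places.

Pr(structural fatigue | strain alarm) ≈ 0.7168; Pr(structural fatigue | strain alarm, overloaded truck) ≈ 0.3825

Sum P(strain alarm|·) weighted by the priors over the 4 (overloaded truck, structural fatigue) configurations:
  P(strain alarm) = 0.08·0.99·0.73 + 0.57·0.99·0.27 + 0.43·0.01·0.73 + 0.72·0.01·0.27
        = 0.057816 + 0.152361 + 0.003139 + 0.001944 = 0.215260
Configurations with structural fatigue contribute 0.154305, so
  P(structural fatigue | strain alarm) = 0.154305 / 0.215260 ≈ 0.7168

Now condition on the additional information:
By total probability over both values of structural fatigue:
  P(strain alarm | overloaded truck) = 0.43*0.73 + 0.72*0.27
        = 0.313900 + 0.194400 = 0.508300
Configurations with structural fatigue contribute 0.194400, so
  P(structural fatigue | strain alarm, overloaded truck) = 0.194400 / 0.508300 ≈ 0.3825
The drop from 0.7168 to 0.3825 is the explaining-away (discounting) effect.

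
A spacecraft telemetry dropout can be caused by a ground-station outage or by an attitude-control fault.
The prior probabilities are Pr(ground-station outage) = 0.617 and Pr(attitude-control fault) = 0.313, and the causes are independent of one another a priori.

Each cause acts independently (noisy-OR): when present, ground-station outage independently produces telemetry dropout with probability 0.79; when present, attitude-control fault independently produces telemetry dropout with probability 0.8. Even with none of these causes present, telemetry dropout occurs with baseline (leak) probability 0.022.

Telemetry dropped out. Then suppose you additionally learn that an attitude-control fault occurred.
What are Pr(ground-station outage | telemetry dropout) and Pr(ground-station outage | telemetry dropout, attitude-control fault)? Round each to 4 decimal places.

Pr(ground-station outage | telemetry dropout) ≈ 0.8362; Pr(ground-station outage | telemetry dropout, attitude-control fault) ≈ 0.6576

Under noisy-OR, P(telemetry dropout | causes) = 1 − (1−0.022)·∏(1−qᵢ) over the active causes.
Enumerate the 4 (ground-station outage, attitude-control fault) configurations and weight by the priors:
  P(telemetry dropout) = 0.022×0.383×0.687 + 0.8044×0.383×0.313 + 0.79462×0.617×0.687 + 0.958924×0.617×0.313
        = 0.005789 + 0.096431 + 0.336823 + 0.185188 = 0.624231
Configurations with ground-station outage contribute 0.522011, so
  P(ground-station outage | telemetry dropout) = 0.522011 / 0.624231 ≈ 0.8362

Now condition on the additional information:
By total probability over both values of ground-station outage:
  P(telemetry dropout | attitude-control fault) = 0.8044×0.383 + 0.958924×0.617
        = 0.308085 + 0.591656 = 0.899741
The terms with ground-station outage present sum to 0.591656, so
  P(ground-station outage | telemetry dropout, attitude-control fault) = 0.591656 / 0.899741 ≈ 0.6576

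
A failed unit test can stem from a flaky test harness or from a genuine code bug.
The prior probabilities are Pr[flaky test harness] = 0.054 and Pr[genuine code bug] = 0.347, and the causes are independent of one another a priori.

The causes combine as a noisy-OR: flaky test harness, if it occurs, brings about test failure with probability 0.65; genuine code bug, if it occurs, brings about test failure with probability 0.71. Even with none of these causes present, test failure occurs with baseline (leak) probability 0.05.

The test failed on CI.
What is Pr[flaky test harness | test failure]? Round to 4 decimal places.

Under noisy-OR, P(test failure | causes) = 1 − (1−0.05)·∏(1−qᵢ) over the active causes.
Numerator (weight on configurations with flaky test harness): 0.023537 + 0.016931 = 0.040468
Normalizer over all consistent configurations: 0.05×0.946×0.653 + 0.7245×0.946×0.347 + 0.6675×0.054×0.653 + 0.903575×0.054×0.347 = 0.309181
Posterior = 0.040468 / 0.309181 ≈ 0.1309

Pr[flaky test harness | test failure] ≈ 0.1309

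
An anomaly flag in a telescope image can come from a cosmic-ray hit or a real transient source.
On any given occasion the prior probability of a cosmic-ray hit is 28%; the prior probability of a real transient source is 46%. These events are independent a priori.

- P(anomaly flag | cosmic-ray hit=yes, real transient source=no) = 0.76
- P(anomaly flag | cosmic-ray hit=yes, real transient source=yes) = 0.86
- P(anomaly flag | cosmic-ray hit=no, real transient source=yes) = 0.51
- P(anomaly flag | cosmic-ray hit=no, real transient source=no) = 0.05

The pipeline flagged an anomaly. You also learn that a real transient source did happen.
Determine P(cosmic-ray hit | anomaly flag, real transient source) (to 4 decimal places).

Numerator (weight on configurations with cosmic-ray hit): 0.86×0.28 = 0.240800
Denominator P(anomaly flag | real transient source): 0.51×0.72 + 0.86×0.28 = 0.608000
P(cosmic-ray hit | anomaly flag, real transient source) = 0.240800/0.608000 ≈ 0.3961

P(cosmic-ray hit | anomaly flag, real transient source) ≈ 0.3961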